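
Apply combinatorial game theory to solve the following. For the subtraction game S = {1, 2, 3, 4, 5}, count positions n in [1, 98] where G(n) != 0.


Subtraction set S = {1, 2, 3, 4, 5}, so G(n) = n mod 6.
G(n) = 0 when n is a multiple of 6.
Multiples of 6 in [1, 98]: 16
N-positions (nonzero Grundy) = 98 - 16 = 82

82


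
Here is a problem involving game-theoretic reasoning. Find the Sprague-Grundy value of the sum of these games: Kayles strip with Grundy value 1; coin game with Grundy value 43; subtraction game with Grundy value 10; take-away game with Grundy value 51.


By the Sprague-Grundy theorem, the Grundy value of a sum of games is the XOR of individual Grundy values.
Kayles strip: Grundy value = 1. Running XOR: 0 XOR 1 = 1
coin game: Grundy value = 43. Running XOR: 1 XOR 43 = 42
subtraction game: Grundy value = 10. Running XOR: 42 XOR 10 = 32
take-away game: Grundy value = 51. Running XOR: 32 XOR 51 = 19
The combined Grundy value is 19.

19


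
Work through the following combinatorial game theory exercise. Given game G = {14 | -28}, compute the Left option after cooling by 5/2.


Original game: {14 | -28} (a switch {a | b} with a > b).
Cooling by t (for t below the temperature (a - b)/2 = 21) taxes each move by t: {a | b} cooled by t is {a - t | b + t}.
Cooling amount: t = 5/2
Cooled Left option: 14 - 5/2 = 23/2
Cooled Right option: -28 + 5/2 = -51/2
Cooled game: {23/2 | -51/2}
Left option = 23/2

23/2


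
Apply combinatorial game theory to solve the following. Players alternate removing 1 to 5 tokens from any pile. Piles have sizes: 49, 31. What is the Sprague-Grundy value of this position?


Subtraction set: {1, 2, 3, 4, 5}
For this subtraction set, G(n) = n mod 6 (period = max + 1 = 6).
Pile 1 (size 49): G(49) = 49 mod 6 = 1
Pile 2 (size 31): G(31) = 31 mod 6 = 1
Total Grundy value = XOR of all: 1 XOR 1 = 0

0


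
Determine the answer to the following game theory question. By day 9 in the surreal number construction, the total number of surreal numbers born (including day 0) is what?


Day 0: {|} = 0 is born. Count = 1.
Day n: the number of surreal numbers born by day n is 2^(n+1) - 1.
By day 0: 2^1 - 1 = 1
By day 1: 2^2 - 1 = 3
By day 2: 2^3 - 1 = 7
By day 3: 2^4 - 1 = 15
By day 4: 2^5 - 1 = 31
By day 5: 2^6 - 1 = 63
By day 6: 2^7 - 1 = 127
By day 7: 2^8 - 1 = 255
By day 8: 2^9 - 1 = 511
By day 9: 2^10 - 1 = 1023
By day 9: 1023 surreal numbers.

1023


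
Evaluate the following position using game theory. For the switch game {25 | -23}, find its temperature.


The game is {25 | -23}, a switch {a | b} with numbers a > b.
Cooling {a | b} by t gives {a - t | b + t}, which stops being hot when a - t = b + t, i.e. at t = (a - b)/2. So the temperature of a switch is (a - b)/2.
Temperature = (Left option - Right option) / 2
= (25 - (-23)) / 2
= 48 / 2
= 24

24


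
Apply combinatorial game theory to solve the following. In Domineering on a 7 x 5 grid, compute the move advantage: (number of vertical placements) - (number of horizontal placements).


Board is 7 x 5 (rows x cols).
Left (vertical) placements: (rows-1) * cols = 6 * 5 = 30
Right (horizontal) placements: rows * (cols-1) = 7 * 4 = 28
Advantage = Left - Right = 30 - 28 = 2

2


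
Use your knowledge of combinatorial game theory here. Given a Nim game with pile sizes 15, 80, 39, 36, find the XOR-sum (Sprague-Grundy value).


We need the XOR (exclusive or) of all pile sizes.
After XOR-ing pile 1 (size 15): 0 XOR 15 = 15
After XOR-ing pile 2 (size 80): 15 XOR 80 = 95
After XOR-ing pile 3 (size 39): 95 XOR 39 = 120
After XOR-ing pile 4 (size 36): 120 XOR 36 = 92
The Nim-value of this position is 92.

92


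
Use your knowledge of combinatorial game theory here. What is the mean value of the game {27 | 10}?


Game = {27 | 10}, a switch {a | b} with numbers a > b.
Its thermograph has left wall a - t and right wall b + t, which meet at t = (a - b)/2, where both equal (a + b)/2. So the mast (mean value) is at (a + b)/2.
Mean = (27 + (10))/2 = 37/2 = 37/2

37/2


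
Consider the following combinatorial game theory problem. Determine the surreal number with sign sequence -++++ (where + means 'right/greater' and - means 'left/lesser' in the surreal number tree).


Sign expansion: -++++
Rule: track bounds (lo, hi), initially (-inf, +inf). On '+', the current value becomes lo and we move to the simplest number in (value, hi): value + 1 if hi = +inf, otherwise the midpoint (value + hi)/2. On '-', the current value becomes hi and we move to value - 1 if lo = -inf, otherwise the midpoint (lo + value)/2.
Start at 0.
Step 1: sign = -, move left. Bounds: (-inf, 0). Value = -1
Step 2: sign = +, move right. Bounds: (-1, 0). Value = -1/2
Step 3: sign = +, move right. Bounds: (-1/2, 0). Value = -1/4
Step 4: sign = +, move right. Bounds: (-1/4, 0). Value = -1/8
Step 5: sign = +, move right. Bounds: (-1/8, 0). Value = -1/16
The surreal number with sign expansion -++++ is -1/16.

-1/16


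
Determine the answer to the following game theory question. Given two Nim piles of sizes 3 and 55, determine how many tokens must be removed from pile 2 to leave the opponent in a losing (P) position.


Piles: 3 and 55
Current XOR: 3 XOR 55 = 52 (non-zero, so this is an N-position).
To make the XOR zero, we need to find a move that balances the piles.
For pile 2 (size 55): target = 55 XOR 52 = 3
We reduce pile 2 from 55 to 3.
Tokens removed: 55 - 3 = 52
Verification: 3 XOR 3 = 0

52


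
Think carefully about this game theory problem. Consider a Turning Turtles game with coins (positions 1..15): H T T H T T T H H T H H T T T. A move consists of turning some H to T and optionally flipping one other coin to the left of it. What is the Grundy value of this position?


Coins: H T T H T T T H H T H H T T T
Key fact: a single head at position k behaves exactly like a Nim heap of size k (turning it to T and optionally flipping a coin at j < k corresponds to moving the heap from k to j, or to 0), and heads combine as a disjunctive sum (two heads at the same place would cancel, matching j XOR j = 0). So the Nim-value is the XOR of the 1-indexed positions of the heads.
Face-up positions (1-indexed): [1, 4, 8, 9, 11, 12]
XOR 0 with 1: 0 XOR 1 = 1
XOR 1 with 4: 1 XOR 4 = 5
XOR 5 with 8: 5 XOR 8 = 13
XOR 13 with 9: 13 XOR 9 = 4
XOR 4 with 11: 4 XOR 11 = 15
XOR 15 with 12: 15 XOR 12 = 3
Nim-value = 3

3


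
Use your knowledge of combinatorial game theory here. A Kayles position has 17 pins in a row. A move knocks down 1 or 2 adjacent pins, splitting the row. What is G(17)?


Kayles: a move removes 1 or 2 adjacent pins from a contiguous row.
Removing pins from a row of k leaves two independent rows (a, b) with a + b = k - 1 (one pin) or a + b = k - 2 (two pins); an end removal gives a = 0.
By Sprague-Grundy, G(k) = mex{ G(a) XOR G(b) } over all these splits. G(0) = 0.
G(1): splits (0,0):0^0=0 -> mex({0}) = 1
G(2): splits (0,1):0^1=1 (0,0):0^0=0 -> mex({0, 1}) = 2
G(3): splits (0,2):0^2=2 (1,1):1^1=0 (0,1):0^1=1 -> mex({0, 1, 2}) = 3
G(4): splits (0,3):0^3=3 (1,2):1^2=3 (0,2):0^2=2 (1,1):1^1=0 -> mex({0, 2, 3}) = 1
G(5): splits (0,4):0^1=1 (1,3):1^3=2 (2,2):2^2=0 (0,3):0^3=3 (1,2):1^2=3 -> mex({0, 1, 2, 3}) = 4
G(6) = mex({0, 1, 2, 4}) = 3
G(7) = mex({0, 1, 3, 4, 5}) = 2
G(8) = mex({0, 2, 3, 5, 6}) = 1
G(9) = mex({0, 1, 2, 3, 6, 7}) = 4
G(10) = mex({0, 1, 3, 4, 5, 7}) = 2
G(11) = mex({0, 1, 2, 3, 4, 5}) = 6
G(12) = mex({0, 1, 2, 3, 5, 6, 7}) = 4
G(13) = mex({0, 2, 3, 4, 6, 7}) = 1
G(14) = mex({0, 1, 4, 5, 6, 7}) = 2
G(15) = mex({0, 1, 2, 3, 4, 5, 6}) = 7
G(16) = mex({0, 2, 3, 5, 6, 7}) = 1
G(17) = mex({0, 1, 2, 3, 5, 6, 7}) = 4
Therefore G(17) = 4.

4


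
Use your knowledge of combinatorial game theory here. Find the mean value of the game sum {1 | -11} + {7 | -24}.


G1 = {1 | -11}, G2 = {7 | -24}
Each is a switch {a | b} with numbers a > b; its mean value is (a + b)/2, and mean value is additive over game sums: m(G1 + G2) = m(G1) + m(G2).
Mean of G1 = (1 + (-11))/2 = -10/2 = -5
Mean of G2 = (7 + (-24))/2 = -17/2 = -17/2
Mean of G1 + G2 = -5 + -17/2 = -27/2

-27/2


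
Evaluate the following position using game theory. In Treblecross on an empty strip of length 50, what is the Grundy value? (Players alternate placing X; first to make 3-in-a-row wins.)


Treblecross: place X on empty cells; 3-in-a-row wins.
Playing within two cells of an existing X lets the opponent win at once, so sensible play treats the cells i-2..i+2 around each X as dead. The player left with no safe cell loses, so this is a normal-play take-away game on strips of safe cells.
Placing X at cell i (0-indexed) of a strip of k safe cells leaves independent strips of sizes max(0, i-2) and max(0, k-i-3). Hence G(k) = mex{ G(max(0,i-2)) XOR G(max(0,k-i-3)) : 0 <= i < k }, with G(0) = 0.
G(1): splits (0,0):0^0=0 -> mex({0}) = 1
G(2): splits (0,0):0^0=0 -> mex({0}) = 1
G(3): splits (0,0):0^0=0 -> mex({0}) = 1
G(4): splits (0,1):0^1=1 (0,0):0^0=0 -> mex({0, 1}) = 2
G(5): splits (0,2):0^1=1 (0,1):0^1=1 (0,0):0^0=0 -> mex({0, 1}) = 2
G(6) = mex({1}) = 0
G(7) = mex({0, 1, 2}) = 3
G(8) = mex({0, 1, 2}) = 3
G(9) = mex({0, 2}) = 1
G(10) = mex({0, 2, 3}) = 1
G(11) = mex({0, 3}) = 1
G(12) = mex({1, 3}) = 0
G(13) = mex({0, 1, 2, 3}) = 4
G(14) = mex({0, 1, 2}) = 3
G(15) = mex({0, 1, 2}) = 3
G(16) = mex({0, 1, 2, 4}) = 3
G(17) = mex({0, 1, 3, 4}) = 2
G(18) = mex({0, 1, 3, 4}) = 2
G(19) = mex({0, 1, 3, 5}) = 2
G(20) = mex({0, 1, 2, 3, 5}) = 4
G(21) = mex({0, 1, 2, 3, 5}) = 4
G(22) = mex({1, 2, 6}) = 0
G(23) = mex({0, 1, 2, 3, 4, 6}) = 5
G(24) = mex({0, 1, 2, 3, 4}) = 5
G(25) = mex({0, 1, 3, 4, 7}) = 2
G(26) = mex({0, 1, 3, 4, 5, 7}) = 2
G(27) = mex({0, 1, 3, 5}) = 2
G(28) = mex({0, 1, 2, 5}) = 3
G(29) = mex({0, 1, 2, 4, 5, 6}) = 3
G(30) = mex({1, 2, 4, 6}) = 0
G(31) = mex({0, 1, 2, 3, 4, 6}) = 5
G(32) = mex({1, 2, 3, 4, 7}) = 0
G(33) = mex({0, 3, 7}) = 1
G(34) = mex({0, 2, 3, 5, 7}) = 1
G(35) = mex({0, 2, 3, 5, 6}) = 1
G(36) = mex({0, 1, 2, 5, 6}) = 3
G(37) = mex({0, 1, 2, 4, 5, 6}) = 3
G(38) = mex({0, 1, 2, 4}) = 3
G(39) = mex({0, 1, 2, 3, 4, 7}) = 5
G(40) = mex({0, 1, 2, 3, 4, 5, 7}) = 6
G(41) = mex({0, 1, 2, 3, 5, 7}) = 4
G(42) = mex({0, 1, 2, 3, 5, 6, 7}) = 4
G(43) = mex({0, 2, 3, 5, 6}) = 1
G(44) = mex({1, 2, 3, 4, 5, 6}) = 0
G(45) = mex({0, 1, 2, 3, 4, 6, 7}) = 5
G(46) = mex({0, 1, 2, 3, 4, 7}) = 5
G(47) = mex({0, 1, 2, 3, 4, 5, 7}) = 6
G(48) = mex({0, 1, 2, 3, 4, 5, 7}) = 6
G(49) = mex({0, 1, 3, 4, 5, 7}) = 2
G(50) = mex({0, 1, 2, 3, 4, 5, 6}) = 7
Therefore G(50) = 7.

7


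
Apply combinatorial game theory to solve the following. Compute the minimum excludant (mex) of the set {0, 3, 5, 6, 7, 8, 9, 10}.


Set = {0, 3, 5, 6, 7, 8, 9, 10}
0 is in the set.
1 is NOT in the set. This is the mex.
mex = 1

1


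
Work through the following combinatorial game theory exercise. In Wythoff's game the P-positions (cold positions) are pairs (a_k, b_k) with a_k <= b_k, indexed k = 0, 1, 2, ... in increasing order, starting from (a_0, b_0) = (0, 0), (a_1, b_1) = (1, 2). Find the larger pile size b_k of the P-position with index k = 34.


By Wythoff's theorem, a_k = floor(k * phi) and b_k = floor(k * phi^2) = a_k + k, where phi = (1 + sqrt(5))/2 is the golden ratio.
phi = (1 + sqrt(5))/2 = 1.618034
phi^2 = phi + 1 = 2.618034
k = 34
k * phi^2 = 34 * 2.618034 = 89.013156
b_34 = floor(k * phi^2) = 89 (check: a_34 + k = 55 + 34 = 89)

89


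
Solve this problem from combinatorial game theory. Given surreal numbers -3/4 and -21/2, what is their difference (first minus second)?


x = -3/4, y = -21/2
Converting to common denominator: 4
x = -3/4, y = -42/4
x - y = -3/4 - -21/2 = 39/4

39/4


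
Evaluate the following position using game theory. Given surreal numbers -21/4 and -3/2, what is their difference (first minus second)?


x = -21/4, y = -3/2
Converting to common denominator: 4
x = -21/4, y = -6/4
x - y = -21/4 - -3/2 = -15/4

-15/4


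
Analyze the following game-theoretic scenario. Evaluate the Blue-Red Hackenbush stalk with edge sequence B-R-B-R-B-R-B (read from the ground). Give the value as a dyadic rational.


Edges (from ground): B-R-B-R-B-R-B
By Berlekamp's sign-expansion rule, a Blue-Red Hackenbush stalk has the value of the surreal number whose sign sequence is the edge sequence with B -> + and R -> -.
Sign sequence: +-+-+-+
Trace the sign expansion in the surreal number tree, starting from 0:
Edge 1: B (sign +) -> bounds (0, +inf), value = 1
Edge 2: R (sign -) -> bounds (0, 1), value = 1/2
Edge 3: B (sign +) -> bounds (1/2, 1), value = 3/4
Edge 4: R (sign -) -> bounds (1/2, 3/4), value = 5/8
Edge 5: B (sign +) -> bounds (5/8, 3/4), value = 11/16
Edge 6: R (sign -) -> bounds (5/8, 11/16), value = 21/32
Edge 7: B (sign +) -> bounds (21/32, 11/16), value = 43/64
Game value = 43/64

43/64


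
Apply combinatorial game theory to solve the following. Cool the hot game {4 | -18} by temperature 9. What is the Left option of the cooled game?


Original game: {4 | -18} (a switch {a | b} with a > b).
Cooling by t (for t below the temperature (a - b)/2 = 11) taxes each move by t: {a | b} cooled by t is {a - t | b + t}.
Cooling amount: t = 9
Cooled Left option: 4 - 9 = -5
Cooled Right option: -18 + 9 = -9
Cooled game: {-5 | -9}
Left option = -5

-5


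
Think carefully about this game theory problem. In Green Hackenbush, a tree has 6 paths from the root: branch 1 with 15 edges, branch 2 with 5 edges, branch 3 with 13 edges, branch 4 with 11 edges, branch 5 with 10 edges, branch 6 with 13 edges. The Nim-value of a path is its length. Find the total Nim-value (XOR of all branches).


The tree has 6 branches from the ground vertex.
In Green Hackenbush, the Nim-value of a simple path of length k is k.
Branch 1: length 15, Nim-value = 15
Branch 2: length 5, Nim-value = 5
Branch 3: length 13, Nim-value = 13
Branch 4: length 11, Nim-value = 11
Branch 5: length 10, Nim-value = 10
Branch 6: length 13, Nim-value = 13
Total Nim-value = XOR of all branch values:
0 XOR 15 = 15
15 XOR 5 = 10
10 XOR 13 = 7
7 XOR 11 = 12
12 XOR 10 = 6
6 XOR 13 = 11
Nim-value of the tree = 11

11


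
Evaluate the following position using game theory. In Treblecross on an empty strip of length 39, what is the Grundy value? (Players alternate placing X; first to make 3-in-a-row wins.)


Treblecross: place X on empty cells; 3-in-a-row wins.
Playing within two cells of an existing X lets the opponent win at once, so sensible play treats the cells i-2..i+2 around each X as dead. The player left with no safe cell loses, so this is a normal-play take-away game on strips of safe cells.
Placing X at cell i (0-indexed) of a strip of k safe cells leaves independent strips of sizes max(0, i-2) and max(0, k-i-3). Hence G(k) = mex{ G(max(0,i-2)) XOR G(max(0,k-i-3)) : 0 <= i < k }, with G(0) = 0.
G(1): splits (0,0):0^0=0 -> mex({0}) = 1
G(2): splits (0,0):0^0=0 -> mex({0}) = 1
G(3): splits (0,0):0^0=0 -> mex({0}) = 1
G(4): splits (0,1):0^1=1 (0,0):0^0=0 -> mex({0, 1}) = 2
G(5): splits (0,2):0^1=1 (0,1):0^1=1 (0,0):0^0=0 -> mex({0, 1}) = 2
G(6) = mex({1}) = 0
G(7) = mex({0, 1, 2}) = 3
G(8) = mex({0, 1, 2}) = 3
G(9) = mex({0, 2}) = 1
G(10) = mex({0, 2, 3}) = 1
G(11) = mex({0, 3}) = 1
G(12) = mex({1, 3}) = 0
G(13) = mex({0, 1, 2, 3}) = 4
G(14) = mex({0, 1, 2}) = 3
G(15) = mex({0, 1, 2}) = 3
G(16) = mex({0, 1, 2, 4}) = 3
G(17) = mex({0, 1, 3, 4}) = 2
G(18) = mex({0, 1, 3, 4}) = 2
G(19) = mex({0, 1, 3, 5}) = 2
G(20) = mex({0, 1, 2, 3, 5}) = 4
G(21) = mex({0, 1, 2, 3, 5}) = 4
G(22) = mex({1, 2, 6}) = 0
G(23) = mex({0, 1, 2, 3, 4, 6}) = 5
G(24) = mex({0, 1, 2, 3, 4}) = 5
G(25) = mex({0, 1, 3, 4, 7}) = 2
G(26) = mex({0, 1, 3, 4, 5, 7}) = 2
G(27) = mex({0, 1, 3, 5}) = 2
G(28) = mex({0, 1, 2, 5}) = 3
G(29) = mex({0, 1, 2, 4, 5, 6}) = 3
G(30) = mex({1, 2, 4, 6}) = 0
G(31) = mex({0, 1, 2, 3, 4, 6}) = 5
G(32) = mex({1, 2, 3, 4, 7}) = 0
G(33) = mex({0, 3, 7}) = 1
G(34) = mex({0, 2, 3, 5, 7}) = 1
G(35) = mex({0, 2, 3, 5, 6}) = 1
G(36) = mex({0, 1, 2, 5, 6}) = 3
G(37) = mex({0, 1, 2, 4, 5, 6}) = 3
G(38) = mex({0, 1, 2, 4}) = 3
G(39) = mex({0, 1, 2, 3, 4, 7}) = 5
Therefore G(39) = 5.

5


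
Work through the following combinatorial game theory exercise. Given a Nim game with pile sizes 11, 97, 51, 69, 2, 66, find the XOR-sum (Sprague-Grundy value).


We need the XOR (exclusive or) of all pile sizes.
After XOR-ing pile 1 (size 11): 0 XOR 11 = 11
After XOR-ing pile 2 (size 97): 11 XOR 97 = 106
After XOR-ing pile 3 (size 51): 106 XOR 51 = 89
After XOR-ing pile 4 (size 69): 89 XOR 69 = 28
After XOR-ing pile 5 (size 2): 28 XOR 2 = 30
After XOR-ing pile 6 (size 66): 30 XOR 66 = 92
The Nim-value of this position is 92.

92


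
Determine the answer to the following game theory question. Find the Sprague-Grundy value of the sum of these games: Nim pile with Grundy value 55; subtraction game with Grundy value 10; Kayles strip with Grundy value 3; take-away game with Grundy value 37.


By the Sprague-Grundy theorem, the Grundy value of a sum of games is the XOR of individual Grundy values.
Nim pile: Grundy value = 55. Running XOR: 0 XOR 55 = 55
subtraction game: Grundy value = 10. Running XOR: 55 XOR 10 = 61
Kayles strip: Grundy value = 3. Running XOR: 61 XOR 3 = 62
take-away game: Grundy value = 37. Running XOR: 62 XOR 37 = 27
The combined Grundy value is 27.

27


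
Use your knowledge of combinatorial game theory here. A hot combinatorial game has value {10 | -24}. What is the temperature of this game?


The game is {10 | -24}, a switch {a | b} with numbers a > b.
Cooling {a | b} by t gives {a - t | b + t}, which stops being hot when a - t = b + t, i.e. at t = (a - b)/2. So the temperature of a switch is (a - b)/2.
Temperature = (Left option - Right option) / 2
= (10 - (-24)) / 2
= 34 / 2
= 17

17


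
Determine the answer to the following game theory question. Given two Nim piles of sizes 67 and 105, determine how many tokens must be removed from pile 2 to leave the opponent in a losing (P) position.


Piles: 67 and 105
Current XOR: 67 XOR 105 = 42 (non-zero, so this is an N-position).
To make the XOR zero, we need to find a move that balances the piles.
For pile 2 (size 105): target = 105 XOR 42 = 67
We reduce pile 2 from 105 to 67.
Tokens removed: 105 - 67 = 38
Verification: 67 XOR 67 = 0

38


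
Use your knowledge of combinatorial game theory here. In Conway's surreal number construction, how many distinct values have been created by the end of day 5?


Day 0: {|} = 0 is born. Count = 1.
Day n: the number of surreal numbers born by day n is 2^(n+1) - 1.
By day 0: 2^1 - 1 = 1
By day 1: 2^2 - 1 = 3
By day 2: 2^3 - 1 = 7
By day 3: 2^4 - 1 = 15
By day 4: 2^5 - 1 = 31
By day 5: 2^6 - 1 = 63
By day 5: 63 surreal numbers.

63


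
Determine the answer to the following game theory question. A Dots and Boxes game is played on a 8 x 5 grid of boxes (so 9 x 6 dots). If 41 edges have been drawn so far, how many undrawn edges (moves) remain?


Grid: 8 x 5 boxes, i.e. 9 rows and 6 columns of dots.
Horizontal edges: (rows + 1) * cols = 9 * 5 = 45
Vertical edges: rows * (cols + 1) = 8 * 6 = 48
Total edges: 45 + 48 = 93
Edges drawn: 41
Remaining: 93 - 41 = 52

52


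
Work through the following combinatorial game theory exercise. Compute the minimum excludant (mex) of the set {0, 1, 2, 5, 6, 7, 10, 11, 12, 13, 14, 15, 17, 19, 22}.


Set = {0, 1, 2, 5, 6, 7, 10, 11, 12, 13, 14, 15, 17, 19, 22}
0 is in the set.
1 is in the set.
2 is in the set.
3 is NOT in the set. This is the mex.
mex = 3

3


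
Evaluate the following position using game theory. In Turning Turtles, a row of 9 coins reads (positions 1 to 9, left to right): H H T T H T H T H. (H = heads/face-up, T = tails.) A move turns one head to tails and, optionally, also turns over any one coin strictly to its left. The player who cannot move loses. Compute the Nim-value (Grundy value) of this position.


Coins: H H T T H T H T H
Key fact: a single head at position k behaves exactly like a Nim heap of size k (turning it to T and optionally flipping a coin at j < k corresponds to moving the heap from k to j, or to 0), and heads combine as a disjunctive sum (two heads at the same place would cancel, matching j XOR j = 0). So the Nim-value is the XOR of the 1-indexed positions of the heads.
Face-up positions (1-indexed): [1, 2, 5, 7, 9]
XOR 0 with 1: 0 XOR 1 = 1
XOR 1 with 2: 1 XOR 2 = 3
XOR 3 with 5: 3 XOR 5 = 6
XOR 6 with 7: 6 XOR 7 = 1
XOR 1 with 9: 1 XOR 9 = 8
Nim-value = 8

8


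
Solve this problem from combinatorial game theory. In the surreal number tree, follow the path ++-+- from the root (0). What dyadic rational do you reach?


Sign expansion: ++-+-
Rule: track bounds (lo, hi), initially (-inf, +inf). On '+', the current value becomes lo and we move to the simplest number in (value, hi): value + 1 if hi = +inf, otherwise the midpoint (value + hi)/2. On '-', the current value becomes hi and we move to value - 1 if lo = -inf, otherwise the midpoint (lo + value)/2.
Start at 0.
Step 1: sign = +, move right. Bounds: (0, +inf). Value = 1
Step 2: sign = +, move right. Bounds: (1, +inf). Value = 2
Step 3: sign = -, move left. Bounds: (1, 2). Value = 3/2
Step 4: sign = +, move right. Bounds: (3/2, 2). Value = 7/4
Step 5: sign = -, move left. Bounds: (3/2, 7/4). Value = 13/8
The surreal number with sign expansion ++-+- is 13/8.

13/8


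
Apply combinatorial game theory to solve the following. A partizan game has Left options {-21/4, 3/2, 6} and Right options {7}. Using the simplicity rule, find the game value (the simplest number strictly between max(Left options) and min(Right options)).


Left options: {-21/4, 3/2, 6}, max = 6
Right options: {7}, min = 7
All options are numbers and max(Left) < min(Right), so by the simplicity theorem the value is the simplest (earliest-born) number strictly between 6 and 7.
No integer lies strictly between 6 and 7, so the value is the dyadic rational m/2^k in the interval with the smallest k (then m odd); search k = 1, 2, ...:
Denominator 2: 13/2 lies strictly between 6 and 7 -- found.
The simplest number in the interval is 13/2.
Game value = 13/2

13/2


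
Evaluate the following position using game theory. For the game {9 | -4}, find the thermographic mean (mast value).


Game = {9 | -4}, a switch {a | b} with numbers a > b.
Its thermograph has left wall a - t and right wall b + t, which meet at t = (a - b)/2, where both equal (a + b)/2. So the mast (mean value) is at (a + b)/2.
Mean = (9 + (-4))/2 = 5/2 = 5/2

5/2


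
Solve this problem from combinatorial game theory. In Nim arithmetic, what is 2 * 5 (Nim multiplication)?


Nim multiplication is bilinear over XOR: (u XOR v) * w = (u*w) XOR (v*w).
So we split each operand into its bit components and XOR the pairwise Nim products.
2 = 2 (as XOR of powers of 2).
5 = 1 + 4 (as XOR of powers of 2).
Using the standard Nim-product table on single bits:
  2*2 = 3,   2*4 = 8,   2*8 = 12,
  4*4 = 6,   4*8 = 11,  8*8 = 13,
and  1*x = x (identity), k*l = l*k (commutative).
Pairwise Nim products:
  2 * 1 = 2
  2 * 4 = 8
XOR them: 2 XOR 8 = 10.
Result: 2 * 5 = 10 (in Nim).

10


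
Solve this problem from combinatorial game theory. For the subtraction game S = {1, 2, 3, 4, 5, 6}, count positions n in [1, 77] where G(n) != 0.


Subtraction set S = {1, 2, 3, 4, 5, 6}, so G(n) = n mod 7.
G(n) = 0 when n is a multiple of 7.
Multiples of 7 in [1, 77]: 11
N-positions (nonzero Grundy) = 77 - 11 = 66

66


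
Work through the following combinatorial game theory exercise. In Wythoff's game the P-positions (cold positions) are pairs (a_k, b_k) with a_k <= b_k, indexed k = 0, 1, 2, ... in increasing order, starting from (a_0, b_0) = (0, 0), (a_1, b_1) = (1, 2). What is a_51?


By Wythoff's theorem, a_k = floor(k * phi) and b_k = floor(k * phi^2) = a_k + k, where phi = (1 + sqrt(5))/2 is the golden ratio.
phi = (1 + sqrt(5))/2 = 1.618034
k = 51
k * phi = 51 * 1.618034 = 82.519733
a_51 = floor(k * phi) = 82

82


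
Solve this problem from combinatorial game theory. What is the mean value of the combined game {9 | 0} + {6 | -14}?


G1 = {9 | 0}, G2 = {6 | -14}
Each is a switch {a | b} with numbers a > b; its mean value is (a + b)/2, and mean value is additive over game sums: m(G1 + G2) = m(G1) + m(G2).
Mean of G1 = (9 + (0))/2 = 9/2 = 9/2
Mean of G2 = (6 + (-14))/2 = -8/2 = -4
Mean of G1 + G2 = 9/2 + -4 = 1/2

1/2


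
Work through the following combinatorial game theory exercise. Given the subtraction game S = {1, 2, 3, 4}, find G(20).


The subtraction set is S = {1, 2, 3, 4}.
G(k) = mex{ G(k - s) : s in S, s <= k }. We compute iteratively: G(0) = 0.
G(1) = mex({0}) = 1
G(2) = mex({0, 1}) = 2
G(3) = mex({0, 1, 2}) = 3
G(4) = mex({0, 1, 2, 3}) = 4
G(5) = mex({1, 2, 3, 4}) = 0
G(6) = mex({0, 2, 3, 4}) = 1
G(7) = mex({0, 1, 3, 4}) = 2
G(8) = mex({0, 1, 2, 4}) = 3
Observe that G(5)..G(8) = 0, 1, 2, 3 repeats G(0)..G(3) = 0, 1, 2, 3.
For k >= max(S) = 4, G(k) is determined by the previous 4 values G(k-4)..G(k-1); a window of 4 consecutive values has recurred shifted by 5, so by induction G(k + 5) = G(k) for all k >= 0: the sequence is periodic from the start with period 5.
One period: G(0..4) = 0, 1, 2, 3, 4.
20 mod 5 = 0, so G(20) = G(0) = 0.

0


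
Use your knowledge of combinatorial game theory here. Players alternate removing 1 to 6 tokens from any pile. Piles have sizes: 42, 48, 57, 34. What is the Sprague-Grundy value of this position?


Subtraction set: {1, 2, 3, 4, 5, 6}
For this subtraction set, G(n) = n mod 7 (period = max + 1 = 7).
Pile 1 (size 42): G(42) = 42 mod 7 = 0
Pile 2 (size 48): G(48) = 48 mod 7 = 6
Pile 3 (size 57): G(57) = 57 mod 7 = 1
Pile 4 (size 34): G(34) = 34 mod 7 = 6
Total Grundy value = XOR of all: 0 XOR 6 XOR 1 XOR 6 = 1

1


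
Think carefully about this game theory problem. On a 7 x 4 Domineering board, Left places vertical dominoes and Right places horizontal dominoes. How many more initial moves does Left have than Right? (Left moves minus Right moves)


Board is 7 x 4 (rows x cols).
Left (vertical) placements: (rows-1) * cols = 6 * 4 = 24
Right (horizontal) placements: rows * (cols-1) = 7 * 3 = 21
Advantage = Left - Right = 24 - 21 = 3

3


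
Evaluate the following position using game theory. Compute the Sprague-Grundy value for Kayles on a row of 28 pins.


Kayles: a move removes 1 or 2 adjacent pins from a contiguous row.
Removing pins from a row of k leaves two independent rows (a, b) with a + b = k - 1 (one pin) or a + b = k - 2 (two pins); an end removal gives a = 0.
By Sprague-Grundy, G(k) = mex{ G(a) XOR G(b) } over all these splits. G(0) = 0.
G(1): splits (0,0):0^0=0 -> mex({0}) = 1
G(2): splits (0,1):0^1=1 (0,0):0^0=0 -> mex({0, 1}) = 2
G(3): splits (0,2):0^2=2 (1,1):1^1=0 (0,1):0^1=1 -> mex({0, 1, 2}) = 3
G(4): splits (0,3):0^3=3 (1,2):1^2=3 (0,2):0^2=2 (1,1):1^1=0 -> mex({0, 2, 3}) = 1
G(5): splits (0,4):0^1=1 (1,3):1^3=2 (2,2):2^2=0 (0,3):0^3=3 (1,2):1^2=3 -> mex({0, 1, 2, 3}) = 4
G(6) = mex({0, 1, 2, 4}) = 3
G(7) = mex({0, 1, 3, 4, 5}) = 2
G(8) = mex({0, 2, 3, 5, 6}) = 1
G(9) = mex({0, 1, 2, 3, 6, 7}) = 4
G(10) = mex({0, 1, 3, 4, 5, 7}) = 2
G(11) = mex({0, 1, 2, 3, 4, 5}) = 6
G(12) = mex({0, 1, 2, 3, 5, 6, 7}) = 4
G(13) = mex({0, 2, 3, 4, 6, 7}) = 1
G(14) = mex({0, 1, 4, 5, 6, 7}) = 2
G(15) = mex({0, 1, 2, 3, 4, 5, 6}) = 7
G(16) = mex({0, 2, 3, 5, 6, 7}) = 1
G(17) = mex({0, 1, 2, 3, 5, 6, 7}) = 4
G(18) = mex({0, 1, 2, 4, 5, 6}) = 3
G(19) = mex({0, 1, 3, 4, 5, 7}) = 2
G(20) = mex({0, 2, 3, 4, 5, 6, 7}) = 1
G(21) = mex({0, 1, 2, 3, 5, 6, 7}) = 4
G(22) = mex({0, 1, 2, 3, 4, 5, 7}) = 6
G(23) = mex({0, 1, 2, 3, 4, 5, 6}) = 7
G(24) = mex({0, 1, 2, 3, 5, 6, 7}) = 4
G(25) = mex({0, 2, 3, 4, 6, 7}) = 1
G(26) = mex({0, 1, 3, 4, 5, 6, 7}) = 2
G(27) = mex({0, 1, 2, 3, 4, 5, 6, 7}) = 8
G(28) = mex({0, 1, 2, 3, 4, 6, 7, 8}) = 5
Therefore G(28) = 5.

5


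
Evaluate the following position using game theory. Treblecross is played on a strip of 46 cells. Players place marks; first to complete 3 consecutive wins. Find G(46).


Treblecross: place X on empty cells; 3-in-a-row wins.
Playing within two cells of an existing X lets the opponent win at once, so sensible play treats the cells i-2..i+2 around each X as dead. The player left with no safe cell loses, so this is a normal-play take-away game on strips of safe cells.
Placing X at cell i (0-indexed) of a strip of k safe cells leaves independent strips of sizes max(0, i-2) and max(0, k-i-3). Hence G(k) = mex{ G(max(0,i-2)) XOR G(max(0,k-i-3)) : 0 <= i < k }, with G(0) = 0.
G(1): splits (0,0):0^0=0 -> mex({0}) = 1
G(2): splits (0,0):0^0=0 -> mex({0}) = 1
G(3): splits (0,0):0^0=0 -> mex({0}) = 1
G(4): splits (0,1):0^1=1 (0,0):0^0=0 -> mex({0, 1}) = 2
G(5): splits (0,2):0^1=1 (0,1):0^1=1 (0,0):0^0=0 -> mex({0, 1}) = 2
G(6) = mex({1}) = 0
G(7) = mex({0, 1, 2}) = 3
G(8) = mex({0, 1, 2}) = 3
G(9) = mex({0, 2}) = 1
G(10) = mex({0, 2, 3}) = 1
G(11) = mex({0, 3}) = 1
G(12) = mex({1, 3}) = 0
G(13) = mex({0, 1, 2, 3}) = 4
G(14) = mex({0, 1, 2}) = 3
G(15) = mex({0, 1, 2}) = 3
G(16) = mex({0, 1, 2, 4}) = 3
G(17) = mex({0, 1, 3, 4}) = 2
G(18) = mex({0, 1, 3, 4}) = 2
G(19) = mex({0, 1, 3, 5}) = 2
G(20) = mex({0, 1, 2, 3, 5}) = 4
G(21) = mex({0, 1, 2, 3, 5}) = 4
G(22) = mex({1, 2, 6}) = 0
G(23) = mex({0, 1, 2, 3, 4, 6}) = 5
G(24) = mex({0, 1, 2, 3, 4}) = 5
G(25) = mex({0, 1, 3, 4, 7}) = 2
G(26) = mex({0, 1, 3, 4, 5, 7}) = 2
G(27) = mex({0, 1, 3, 5}) = 2
G(28) = mex({0, 1, 2, 5}) = 3
G(29) = mex({0, 1, 2, 4, 5, 6}) = 3
G(30) = mex({1, 2, 4, 6}) = 0
G(31) = mex({0, 1, 2, 3, 4, 6}) = 5
G(32) = mex({1, 2, 3, 4, 7}) = 0
G(33) = mex({0, 3, 7}) = 1
G(34) = mex({0, 2, 3, 5, 7}) = 1
G(35) = mex({0, 2, 3, 5, 6}) = 1
G(36) = mex({0, 1, 2, 5, 6}) = 3
G(37) = mex({0, 1, 2, 4, 5, 6}) = 3
G(38) = mex({0, 1, 2, 4}) = 3
G(39) = mex({0, 1, 2, 3, 4, 7}) = 5
G(40) = mex({0, 1, 2, 3, 4, 5, 7}) = 6
G(41) = mex({0, 1, 2, 3, 5, 7}) = 4
G(42) = mex({0, 1, 2, 3, 5, 6, 7}) = 4
G(43) = mex({0, 2, 3, 5, 6}) = 1
G(44) = mex({1, 2, 3, 4, 5, 6}) = 0
G(45) = mex({0, 1, 2, 3, 4, 6, 7}) = 5
G(46) = mex({0, 1, 2, 3, 4, 7}) = 5
Therefore G(46) = 5.

5


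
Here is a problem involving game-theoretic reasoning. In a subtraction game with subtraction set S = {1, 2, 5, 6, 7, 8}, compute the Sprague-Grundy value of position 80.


The subtraction set is S = {1, 2, 5, 6, 7, 8}.
G(k) = mex{ G(k - s) : s in S, s <= k }. We compute iteratively: G(0) = 0.
G(1) = mex({0}) = 1
G(2) = mex({0, 1}) = 2
G(3) = mex({1, 2}) = 0
G(4) = mex({0, 2}) = 1
G(5) = mex({0, 1}) = 2
G(6) = mex({0, 1, 2}) = 3
G(7) = mex({0, 1, 2, 3}) = 4
G(8) = mex({0, 1, 2, 3, 4}) = 5
G(9) = mex({0, 1, 2, 4, 5}) = 3
G(10) = mex({0, 1, 2, 3, 5}) = 4
G(11) = mex({0, 1, 2, 3, 4}) = 5
G(12) = mex({1, 2, 3, 4, 5}) = 0
G(13) = mex({0, 2, 3, 4, 5}) = 1
G(14) = mex({0, 1, 3, 4, 5}) = 2
G(15) = mex({1, 2, 3, 4, 5}) = 0
G(16) = mex({0, 2, 3, 4, 5}) = 1
G(17) = mex({0, 1, 3, 4, 5}) = 2
G(18) = mex({0, 1, 2, 4, 5}) = 3
G(19) = mex({0, 1, 2, 3, 5}) = 4
Observe that G(12)..G(19) = 0, 1, 2, 0, 1, 2, 3, 4 repeats G(0)..G(7) = 0, 1, 2, 0, 1, 2, 3, 4.
For k >= max(S) = 8, G(k) is determined by the previous 8 values G(k-8)..G(k-1); a window of 8 consecutive values has recurred shifted by 12, so by induction G(k + 12) = G(k) for all k >= 0: the sequence is periodic from the start with period 12.
One period: G(0..11) = 0, 1, 2, 0, 1, 2, 3, 4, 5, 3, 4, 5.
80 mod 12 = 8, so G(80) = G(8) = 5.

5


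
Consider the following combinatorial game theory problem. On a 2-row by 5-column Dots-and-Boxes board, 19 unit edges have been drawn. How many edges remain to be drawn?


Grid: 2 x 5 boxes, i.e. 3 rows and 6 columns of dots.
Horizontal edges: (rows + 1) * cols = 3 * 5 = 15
Vertical edges: rows * (cols + 1) = 2 * 6 = 12
Total edges: 15 + 12 = 27
Edges drawn: 19
Remaining: 27 - 19 = 8

8


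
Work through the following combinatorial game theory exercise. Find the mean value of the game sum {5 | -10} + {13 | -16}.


G1 = {5 | -10}, G2 = {13 | -16}
Each is a switch {a | b} with numbers a > b; its mean value is (a + b)/2, and mean value is additive over game sums: m(G1 + G2) = m(G1) + m(G2).
Mean of G1 = (5 + (-10))/2 = -5/2 = -5/2
Mean of G2 = (13 + (-16))/2 = -3/2 = -3/2
Mean of G1 + G2 = -5/2 + -3/2 = -4

-4


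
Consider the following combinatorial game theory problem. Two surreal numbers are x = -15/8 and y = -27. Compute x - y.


x = -15/8, y = -27
Converting to common denominator: 8
x = -15/8, y = -216/8
x - y = -15/8 - -27 = 201/8

201/8


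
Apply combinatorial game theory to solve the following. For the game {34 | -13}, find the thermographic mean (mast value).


Game = {34 | -13}, a switch {a | b} with numbers a > b.
Its thermograph has left wall a - t and right wall b + t, which meet at t = (a - b)/2, where both equal (a + b)/2. So the mast (mean value) is at (a + b)/2.
Mean = (34 + (-13))/2 = 21/2 = 21/2

21/2


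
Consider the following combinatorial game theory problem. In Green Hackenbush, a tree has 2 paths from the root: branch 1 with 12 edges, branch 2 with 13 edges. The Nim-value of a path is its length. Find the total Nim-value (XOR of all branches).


The tree has 2 branches from the ground vertex.
In Green Hackenbush, the Nim-value of a simple path of length k is k.
Branch 1: length 12, Nim-value = 12
Branch 2: length 13, Nim-value = 13
Total Nim-value = XOR of all branch values:
0 XOR 12 = 12
12 XOR 13 = 1
Nim-value of the tree = 1

1


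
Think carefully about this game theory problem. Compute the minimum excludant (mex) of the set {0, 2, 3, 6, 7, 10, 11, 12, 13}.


Set = {0, 2, 3, 6, 7, 10, 11, 12, 13}
0 is in the set.
1 is NOT in the set. This is the mex.
mex = 1

1


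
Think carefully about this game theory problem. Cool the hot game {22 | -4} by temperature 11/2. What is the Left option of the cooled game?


Original game: {22 | -4} (a switch {a | b} with a > b).
Cooling by t (for t below the temperature (a - b)/2 = 13) taxes each move by t: {a | b} cooled by t is {a - t | b + t}.
Cooling amount: t = 11/2
Cooled Left option: 22 - 11/2 = 33/2
Cooled Right option: -4 + 11/2 = 3/2
Cooled game: {33/2 | 3/2}
Left option = 33/2

33/2


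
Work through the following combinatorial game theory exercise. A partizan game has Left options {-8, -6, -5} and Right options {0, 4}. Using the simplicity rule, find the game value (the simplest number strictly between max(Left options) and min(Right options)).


Left options: {-8, -6, -5}, max = -5
Right options: {0, 4}, min = 0
All options are numbers and max(Left) < min(Right), so by the simplicity theorem the value is the simplest (earliest-born) number strictly between -5 and 0.
Integers -4 through -1 all lie strictly between -5 and 0.
Among integers, the simplest (lowest birthday = smallest |n|; 0 is born on day 0, +-n on day n) is -1.
No non-integer in the interval can be simpler: if x is a non-integer in the interval, then floor(x) or ceil(x) also lies in the interval (the interval contains an integer), and both are proper prefixes of x's sign expansion, i.e. born earlier. So the game value is -1.
Game value = -1

-1


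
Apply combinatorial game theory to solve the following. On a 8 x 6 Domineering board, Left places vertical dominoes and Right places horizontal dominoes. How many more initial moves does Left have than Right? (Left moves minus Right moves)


Board is 8 x 6 (rows x cols).
Left (vertical) placements: (rows-1) * cols = 7 * 6 = 42
Right (horizontal) placements: rows * (cols-1) = 8 * 5 = 40
Advantage = Left - Right = 42 - 40 = 2

2


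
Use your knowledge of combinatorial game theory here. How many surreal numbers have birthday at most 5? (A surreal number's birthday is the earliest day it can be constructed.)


Day 0: {|} = 0 is born. Count = 1.
Day n: the number of surreal numbers born by day n is 2^(n+1) - 1.
By day 0: 2^1 - 1 = 1
By day 1: 2^2 - 1 = 3
By day 2: 2^3 - 1 = 7
By day 3: 2^4 - 1 = 15
By day 4: 2^5 - 1 = 31
By day 5: 2^6 - 1 = 63
By day 5: 63 surreal numbers.

63


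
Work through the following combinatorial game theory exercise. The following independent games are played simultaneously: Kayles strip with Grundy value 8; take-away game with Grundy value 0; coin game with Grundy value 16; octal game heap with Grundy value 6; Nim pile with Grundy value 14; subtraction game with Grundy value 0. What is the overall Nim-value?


By the Sprague-Grundy theorem, the Grundy value of a sum of games is the XOR of individual Grundy values.
Kayles strip: Grundy value = 8. Running XOR: 0 XOR 8 = 8
take-away game: Grundy value = 0. Running XOR: 8 XOR 0 = 8
coin game: Grundy value = 16. Running XOR: 8 XOR 16 = 24
octal game heap: Grundy value = 6. Running XOR: 24 XOR 6 = 30
Nim pile: Grundy value = 14. Running XOR: 30 XOR 14 = 16
subtraction game: Grundy value = 0. Running XOR: 16 XOR 0 = 16
The combined Grundy value is 16.

16


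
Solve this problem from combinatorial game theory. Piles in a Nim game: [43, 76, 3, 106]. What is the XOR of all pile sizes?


We need the XOR (exclusive or) of all pile sizes.
After XOR-ing pile 1 (size 43): 0 XOR 43 = 43
After XOR-ing pile 2 (size 76): 43 XOR 76 = 103
After XOR-ing pile 3 (size 3): 103 XOR 3 = 100
After XOR-ing pile 4 (size 106): 100 XOR 106 = 14
The Nim-value of this position is 14.

14


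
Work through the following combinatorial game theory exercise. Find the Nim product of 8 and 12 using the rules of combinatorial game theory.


Nim multiplication is bilinear over XOR: (u XOR v) * w = (u*w) XOR (v*w).
So we split each operand into its bit components and XOR the pairwise Nim products.
8 = 8 (as XOR of powers of 2).
12 = 4 + 8 (as XOR of powers of 2).
Using the standard Nim-product table on single bits:
  2*2 = 3,   2*4 = 8,   2*8 = 12,
  4*4 = 6,   4*8 = 11,  8*8 = 13,
and  1*x = x (identity), k*l = l*k (commutative).
Pairwise Nim products:
  8 * 4 = 11
  8 * 8 = 13
XOR them: 11 XOR 13 = 6.
Result: 8 * 12 = 6 (in Nim).

6


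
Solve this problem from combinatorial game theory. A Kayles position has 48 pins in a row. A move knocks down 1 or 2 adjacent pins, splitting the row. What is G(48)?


Kayles: a move removes 1 or 2 adjacent pins from a contiguous row.
Removing pins from a row of k leaves two independent rows (a, b) with a + b = k - 1 (one pin) or a + b = k - 2 (two pins); an end removal gives a = 0.
By Sprague-Grundy, G(k) = mex{ G(a) XOR G(b) } over all these splits. G(0) = 0.
G(1): splits (0,0):0^0=0 -> mex({0}) = 1
G(2): splits (0,1):0^1=1 (0,0):0^0=0 -> mex({0, 1}) = 2
G(3): splits (0,2):0^2=2 (1,1):1^1=0 (0,1):0^1=1 -> mex({0, 1, 2}) = 3
G(4): splits (0,3):0^3=3 (1,2):1^2=3 (0,2):0^2=2 (1,1):1^1=0 -> mex({0, 2, 3}) = 1
G(5): splits (0,4):0^1=1 (1,3):1^3=2 (2,2):2^2=0 (0,3):0^3=3 (1,2):1^2=3 -> mex({0, 1, 2, 3}) = 4
G(6) = mex({0, 1, 2, 4}) = 3
G(7) = mex({0, 1, 3, 4, 5}) = 2
G(8) = mex({0, 2, 3, 5, 6}) = 1
G(9) = mex({0, 1, 2, 3, 6, 7}) = 4
G(10) = mex({0, 1, 3, 4, 5, 7}) = 2
G(11) = mex({0, 1, 2, 3, 4, 5}) = 6
G(12) = mex({0, 1, 2, 3, 5, 6, 7}) = 4
G(13) = mex({0, 2, 3, 4, 6, 7}) = 1
G(14) = mex({0, 1, 4, 5, 6, 7}) = 2
G(15) = mex({0, 1, 2, 3, 4, 5, 6}) = 7
G(16) = mex({0, 2, 3, 5, 6, 7}) = 1
G(17) = mex({0, 1, 2, 3, 5, 6, 7}) = 4
G(18) = mex({0, 1, 2, 4, 5, 6}) = 3
G(19) = mex({0, 1, 3, 4, 5, 7}) = 2
G(20) = mex({0, 2, 3, 4, 5, 6, 7}) = 1
G(21) = mex({0, 1, 2, 3, 5, 6, 7}) = 4
G(22) = mex({0, 1, 2, 3, 4, 5, 7}) = 6
G(23) = mex({0, 1, 2, 3, 4, 5, 6}) = 7
G(24) = mex({0, 1, 2, 3, 5, 6, 7}) = 4
G(25) = mex({0, 2, 3, 4, 6, 7}) = 1
G(26) = mex({0, 1, 3, 4, 5, 6, 7}) = 2
G(27) = mex({0, 1, 2, 3, 4, 5, 6, 7}) = 8
G(28) = mex({0, 1, 2, 3, 4, 6, 7, 8}) = 5
G(29) = mex({0, 1, 2, 3, 5, 6, 7, 8, 9}) = 4
G(30) = mex({0, 1, 2, 3, 4, 5, 6, 9, 10}) = 7
G(31) = mex({0, 1, 3, 4, 5, 7, 10, 11}) = 2
G(32) = mex({0, 2, 3, 4, 5, 6, 7, 9, 11}) = 1
G(33) = mex({0, 1, 2, 3, 4, 5, 6, 7, 9, 12}) = 8
G(34) = mex({0, 1, 2, 3, 4, 5, 7, 8, 11, 12}) = 6
G(35) = mex({0, 1, 2, 3, 4, 5, 6, 8, 9, 10, 11}) = 7
G(36) = mex({0, 1, 2, 3, 5, 6, 7, 9, 10}) = 4
G(37) = mex({0, 2, 3, 4, 6, 7, 9, 10, 11, 12}) = 1
G(38) = mex({0, 1, 3, 4, 5, 6, 7, 9, 10, 11, 12}) = 2
G(39) = mex({0, 1, 2, 4, 5, 6, 7, 9, 10, 12, 14}) = 3
G(40) = mex({0, 2, 3, 4, 6, 7, 11, 12, 14}) = 1
G(41) = mex({0, 1, 2, 3, 5, 6, 7, 9, 10, 11, 12}) = 4
G(42) = mex({0, 1, 2, 3, 4, 5, 6, 9, 10}) = 7
G(43) = mex({0, 1, 3, 4, 5, 7, 9, 10, 12, 15}) = 2
G(44) = mex({0, 2, 3, 4, 5, 6, 7, 9, 10, 12, 15}) = 1
G(45) = mex({0, 1, 2, 3, 4, 5, 6, 7, 9, 10, 12, 14}) = 8
G(46) = mex({0, 1, 3, 4, 5, 7, 8, 11, 12, 14}) = 2
G(47) = mex({0, 1, 2, 3, 4, 5, 6, 8, 9, 10, 11, 12}) = 7
G(48) = mex({0, 1, 2, 3, 5, 6, 7, 9, 10}) = 4
Therefore G(48) = 4.

4
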